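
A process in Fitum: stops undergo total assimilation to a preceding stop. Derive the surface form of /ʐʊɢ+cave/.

/c/ is the segment targeted by the rule; it sits immediately after /ɢ/, so it assimilates completely and surfaces as [ɢ].

[ʐʊɢɢave]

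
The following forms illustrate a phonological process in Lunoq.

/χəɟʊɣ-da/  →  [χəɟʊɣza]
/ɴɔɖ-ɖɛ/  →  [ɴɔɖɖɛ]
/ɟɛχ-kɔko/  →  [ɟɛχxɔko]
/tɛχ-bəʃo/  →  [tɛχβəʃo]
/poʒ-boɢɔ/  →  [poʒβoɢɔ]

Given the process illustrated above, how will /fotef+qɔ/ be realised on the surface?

The data show progressive manner assimilation: /d/ → [z] after /ɣ/; /k/ → [x] after /χ/; /b/ → [β] after /χ/; /b/ → [β] after /ʒ/. In each pair only manner changes, matching the preceding consonant, while place and voice stay constant.
Nothing changes in [ɴɔɖɖɛ]: there the adjacent consonants already agree in manner (/ɖ/ and /ɖ/ are both stops), so this form is consistent with the same rule.
The rule targets /q/ (voiceless uvular stop), which sits after the trigger /f/ (fricative).
The voiceless uvular fricative is [χ], so /q/ → [χ].

[fotefχɔ]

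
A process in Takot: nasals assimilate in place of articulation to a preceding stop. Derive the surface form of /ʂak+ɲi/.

The rule targets /ɲ/ (voiced palatal nasal), which sits after the trigger /k/ (velar).
A voiced velar nasal is [ŋ], so the surface segment is [ŋ].

[ʂakŋi]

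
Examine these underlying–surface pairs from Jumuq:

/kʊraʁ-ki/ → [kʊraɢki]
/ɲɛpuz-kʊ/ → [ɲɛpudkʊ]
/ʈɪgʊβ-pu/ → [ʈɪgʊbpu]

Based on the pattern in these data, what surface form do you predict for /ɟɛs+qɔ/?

The data show regressive manner assimilation: /ʁ/ → [ɢ] before /k/; /z/ → [d] before /k/; /β/ → [b] before /p/. In each pair only manner changes, matching the following consonant, while place and voice stay constant.
The rule targets /s/ (voiceless alveolar fricative), which sits before the trigger /q/ (stop).
A voiceless alveolar stop is [t], so the surface segment is [t].

[ɟɛtqɔ]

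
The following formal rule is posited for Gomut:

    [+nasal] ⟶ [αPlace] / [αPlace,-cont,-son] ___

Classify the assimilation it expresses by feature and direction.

The rule copies the place features (abbreviated [Place]) from the environment onto the target, so the assimilating feature is place.
Since the environment is written before the underscore, the trigger precedes the target; the direction is progressive.

progressive place assimilation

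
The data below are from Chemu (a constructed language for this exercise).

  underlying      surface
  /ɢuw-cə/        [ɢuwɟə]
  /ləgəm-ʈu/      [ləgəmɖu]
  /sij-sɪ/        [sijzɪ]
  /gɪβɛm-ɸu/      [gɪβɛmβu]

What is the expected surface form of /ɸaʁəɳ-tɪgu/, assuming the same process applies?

The data show progressive voicing assimilation: /c/ → [ɟ] after /w/; /ʈ/ → [ɖ] after /m/; /s/ → [z] after /j/; /ɸ/ → [β] after /m/. In each pair only voicing changes, matching the preceding consonant, while place and manner stay constant.
The rule targets /t/ (voiceless alveolar stop), which sits after the trigger /ɳ/ (voiced).
A voiced alveolar stop is [d], so the surface segment is [d].

[ɸaʁəɳdɪgu]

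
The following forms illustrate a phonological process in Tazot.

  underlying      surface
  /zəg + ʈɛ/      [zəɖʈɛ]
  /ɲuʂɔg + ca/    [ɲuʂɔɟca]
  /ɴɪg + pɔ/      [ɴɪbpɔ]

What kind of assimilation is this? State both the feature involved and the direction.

The segment that alternates is /g/, which surfaces as [ɖ] when adjacent to /ʈ/.
/g/ is velar while /ʈ/ is retroflex; the output [ɖ] is retroflex, matching the trigger — so the feature that spreads is place.
Manner and voice are unchanged, so the assimilation is partial, not total.
Checking the remaining alternations: /g/ → [ɟ] before /c/ (velar → palatal, matching palatal); /g/ → [b] before /p/ (velar → bilabial, matching bilabial) — only place changes, and always toward the following segment.
The trigger is the following segment, so the direction is regressive (anticipatory).

regressive place assimilation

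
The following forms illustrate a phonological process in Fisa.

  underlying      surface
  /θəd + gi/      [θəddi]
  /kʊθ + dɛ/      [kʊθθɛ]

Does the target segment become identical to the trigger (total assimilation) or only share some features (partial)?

The segment that alternates is /d/, which surfaces as [θ] when adjacent to /θ/.
The output [θ] is identical to the trigger /θ/ — every feature (place, manner, voicing) has been copied — so this is total assimilation.
The other form behaves the same way: /g/ → [d] after /d/ — in each case the output is a copy of the preceding consonant.

total assimilation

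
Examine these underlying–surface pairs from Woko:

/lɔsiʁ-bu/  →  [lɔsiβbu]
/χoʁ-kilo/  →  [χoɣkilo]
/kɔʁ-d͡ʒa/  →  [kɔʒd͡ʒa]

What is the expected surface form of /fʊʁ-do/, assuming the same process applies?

The data show regressive place assimilation: /ʁ/ → [β] before /b/; /ʁ/ → [ɣ] before /k/; /ʁ/ → [ʒ] before /d͡ʒ/. In each pair only place changes, matching the following consonant, while manner and voice stay constant.
/ʁ/ is a voiced uvular fricative. The following trigger /d/ is alveolar, so /ʁ/ must become alveolar as well.
A voiced alveolar fricative is [z], so the surface segment is [z].

[fʊzdo]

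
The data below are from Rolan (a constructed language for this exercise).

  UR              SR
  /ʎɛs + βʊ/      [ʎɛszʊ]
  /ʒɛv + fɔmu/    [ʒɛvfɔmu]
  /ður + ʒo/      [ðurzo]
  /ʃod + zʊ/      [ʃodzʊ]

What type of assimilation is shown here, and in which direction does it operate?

progressive place assimilation

The segment that alternates is /β/, which surfaces as [z] when adjacent to /s/.
/β/ is bilabial while /s/ is alveolar; the output [z] is alveolar, matching the trigger — so the feature that spreads is place.
Manner and voice are unchanged, so the assimilation is partial, not total.
The other alternating form patterns the same way: /ʒ/ → [z] after /r/ (postalveolar → alveolar, matching alveolar) — only place changes, and always toward the preceding segment.
Nothing changes in [ʒɛvfɔmu], [ʃodzʊ]: there the adjacent consonants already agree in place (/f/ and /v/ are both labiodental; /z/ and /d/ are both alveolar), so these forms are consistent with the same rule.
Since the segment that changes follows the conditioning segment, the assimilation is progressive.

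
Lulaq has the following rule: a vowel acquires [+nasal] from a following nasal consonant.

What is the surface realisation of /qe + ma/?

[qẽma]

The vowel /e/ is adjacent to the following nasal /m/, so it acquires [+nasal] and surfaces as [ẽ].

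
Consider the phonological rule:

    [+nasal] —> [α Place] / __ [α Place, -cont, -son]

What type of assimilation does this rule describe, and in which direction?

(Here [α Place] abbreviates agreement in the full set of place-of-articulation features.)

The shared variable α links the value of the place features (abbreviated [Place]) on the target to the same value on the neighbouring segment, so place is the feature that assimilates.
The conditioning segment sits to the right of the focus bar, meaning the trigger follows the segment that changes — regressive assimilation.

regressive place assimilation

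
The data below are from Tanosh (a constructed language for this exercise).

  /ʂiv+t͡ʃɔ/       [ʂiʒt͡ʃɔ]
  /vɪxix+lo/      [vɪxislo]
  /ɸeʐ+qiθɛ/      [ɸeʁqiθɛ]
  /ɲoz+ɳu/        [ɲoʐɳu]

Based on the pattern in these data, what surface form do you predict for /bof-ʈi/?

[boʂʈi]

The data show regressive place assimilation: /v/ → [ʒ] before /t͡ʃ/; /x/ → [s] before /l/; /ʐ/ → [ʁ] before /q/; /z/ → [ʐ] before /ɳ/. In each pair only place changes, matching the following consonant, while manner and voice stay constant.
The rule targets /f/ (voiceless labiodental fricative), which sits before the trigger /ʈ/ (retroflex).
Changing only its place to retroflex gives [ʂ] — the voiceless retroflex fricative.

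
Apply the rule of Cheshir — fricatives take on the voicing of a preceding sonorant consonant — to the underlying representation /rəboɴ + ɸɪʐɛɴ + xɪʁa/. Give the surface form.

[rəboɴβɪʐɛɴɣɪʁa]

/ɸ/ is a voiceless bilabial fricative. The preceding trigger /ɴ/ is voiced, so /ɸ/ must become voiced as well.
The voiced bilabial fricative is [β], so /ɸ/ → [β].
At the second juncture, /x/ likewise becomes [ɣ] adjacent to /ɴ/.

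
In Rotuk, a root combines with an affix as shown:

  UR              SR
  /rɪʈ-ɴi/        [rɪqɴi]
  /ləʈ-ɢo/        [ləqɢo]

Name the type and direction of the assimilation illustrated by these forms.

regressive place assimilation

Comparing underlying and surface forms, /ʈ/ → [q] is the alternation; the neighbouring /ɴ/ is constant.
The change retroflex → uvular matches the place of the following /ɴ/, identifying this as place assimilation.
Manner and voice are unchanged, so the assimilation is partial, not total.
Checking the remaining alternation: /ʈ/ → [q] before /ɢ/ (retroflex → uvular, matching uvular) — only place changes, and always toward the following segment.
Since the segment that changes precedes the conditioning segment, the assimilation is regressive.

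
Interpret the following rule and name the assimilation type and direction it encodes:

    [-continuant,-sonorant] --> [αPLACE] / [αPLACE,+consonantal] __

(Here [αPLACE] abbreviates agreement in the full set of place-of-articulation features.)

progressive place assimilation

The rule copies the place features (abbreviated [PLACE]) from the environment onto the target, so the assimilating feature is place.
Since the environment is written before the underscore, the trigger precedes the target; the direction is progressive.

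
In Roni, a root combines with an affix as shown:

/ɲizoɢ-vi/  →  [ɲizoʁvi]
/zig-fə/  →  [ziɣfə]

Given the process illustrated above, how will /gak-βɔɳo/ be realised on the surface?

The data show regressive manner assimilation: /ɢ/ → [ʁ] before /v/; /g/ → [ɣ] before /f/. In each pair only manner changes, matching the following consonant, while place and voice stay constant.
/k/ is a voiceless velar stop. The following trigger /β/ is a fricative, so /k/ must become a fricative as well.
A voiceless velar fricative is [x], so the surface segment is [x].

[gaxβɔɳo]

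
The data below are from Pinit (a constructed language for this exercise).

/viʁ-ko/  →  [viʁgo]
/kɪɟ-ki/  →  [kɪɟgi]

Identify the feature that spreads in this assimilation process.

The segment that alternates is /k/, which surfaces as [g] when adjacent to /ʁ/.
/k/ is voiceless while /ʁ/ is voiced; the output [g] is voiced, matching the trigger — so the feature that spreads is voicing.
The other alternating form patterns the same way: /k/ → [g] after /ɟ/ (voiceless → voiced, matching voiced) — only voicing changes, and always toward the preceding segment.

voicing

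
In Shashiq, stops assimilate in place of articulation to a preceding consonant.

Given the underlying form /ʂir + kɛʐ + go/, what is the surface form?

The rule targets /k/ (voiceless velar stop), which sits after the trigger /r/ (alveolar).
A voiceless alveolar stop is [t], so the surface segment is [t].
The same rule applies at the second boundary: /g/ → [ɖ] next to /ʐ/.

[ʂirtɛʐɖo]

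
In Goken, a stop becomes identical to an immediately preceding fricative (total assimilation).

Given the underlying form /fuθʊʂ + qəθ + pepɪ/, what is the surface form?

[fuθʊʂʂəθθepɪ]

/q/ is the segment targeted by the rule; it sits immediately after /ʂ/, so it assimilates completely and surfaces as [ʂ].
The same rule applies at the second boundary: /p/ → [θ] next to /θ/.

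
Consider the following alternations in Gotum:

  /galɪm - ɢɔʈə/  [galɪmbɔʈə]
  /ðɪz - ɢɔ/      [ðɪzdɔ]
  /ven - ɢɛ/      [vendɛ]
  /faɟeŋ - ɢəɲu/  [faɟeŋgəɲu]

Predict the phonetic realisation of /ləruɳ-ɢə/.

The data show progressive place assimilation: /ɢ/ → [b] after /m/; /ɢ/ → [d] after /z/; /ɢ/ → [d] after /n/; /ɢ/ → [g] after /ŋ/. In each pair only place changes, matching the preceding consonant, while manner and voice stay constant.
The rule targets /ɢ/ (voiced uvular stop), which sits after the trigger /ɳ/ (retroflex).
Changing only its place to retroflex gives [ɖ] — the voiced retroflex stop.

[ləruɳɖə]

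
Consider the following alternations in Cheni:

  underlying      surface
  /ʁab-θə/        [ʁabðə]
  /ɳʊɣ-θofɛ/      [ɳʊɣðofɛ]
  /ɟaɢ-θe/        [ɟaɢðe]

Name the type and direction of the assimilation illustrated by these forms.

progressive voicing assimilation

Comparing underlying and surface forms, /θ/ → [ð] is the alternation; the neighbouring /b/ is constant.
/θ/ is voiceless while /b/ is voiced; the output [ð] is voiced, matching the trigger — so the feature that spreads is voicing.
Place and manner are unchanged, so the assimilation is partial, not total.
Checking the remaining alternations: /θ/ → [ð] after /ɣ/ (voiceless → voiced, matching voiced); /θ/ → [ð] after /ɢ/ (voiceless → voiced, matching voiced) — only voicing changes, and always toward the preceding segment.
Since the segment that changes follows the conditioning segment, the assimilation is progressive.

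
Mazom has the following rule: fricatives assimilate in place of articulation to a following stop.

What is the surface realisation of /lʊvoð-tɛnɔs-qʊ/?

[lʊvoztɛnɔχqʊ]

/ð/ is a voiced dental fricative. The following trigger /t/ is alveolar, so /ð/ must become alveolar as well.
The voiced alveolar fricative is [z], so /ð/ → [z].
The same rule applies at the second boundary: /s/ → [χ] next to /q/.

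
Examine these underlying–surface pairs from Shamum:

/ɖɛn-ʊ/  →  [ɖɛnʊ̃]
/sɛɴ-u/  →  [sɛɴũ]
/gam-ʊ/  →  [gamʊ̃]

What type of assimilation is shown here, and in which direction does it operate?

progressive nasality assimilation (vowel nasalisation)

The vowel /ʊ/ surfaces as nasalised [ʊ̃] next to the preceding nasal /n/ — it has acquired the [+nasal] feature of its neighbour.
Likewise in the remaining data: /u/ → [ũ] after /ɴ/; /ʊ/ → [ʊ̃] after /m/ — each time a vowel is nasalised next to a preceding nasal.
Because the conditioning nasal is to the left of the vowel that changes, the process is progressive (perseverative).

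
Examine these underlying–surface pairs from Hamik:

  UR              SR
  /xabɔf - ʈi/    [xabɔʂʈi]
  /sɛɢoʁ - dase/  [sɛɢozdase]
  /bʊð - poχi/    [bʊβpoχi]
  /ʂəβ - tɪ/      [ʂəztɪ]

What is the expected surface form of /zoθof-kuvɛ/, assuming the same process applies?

The data show regressive place assimilation: /f/ → [ʂ] before /ʈ/; /ʁ/ → [z] before /d/; /ð/ → [β] before /p/; /β/ → [z] before /t/. In each pair only place changes, matching the following consonant, while manner and voice stay constant.
The rule targets /f/ (voiceless labiodental fricative), which sits before the trigger /k/ (velar).
A voiceless velar fricative is [x], so the surface segment is [x].

[zoθoxkuvɛ]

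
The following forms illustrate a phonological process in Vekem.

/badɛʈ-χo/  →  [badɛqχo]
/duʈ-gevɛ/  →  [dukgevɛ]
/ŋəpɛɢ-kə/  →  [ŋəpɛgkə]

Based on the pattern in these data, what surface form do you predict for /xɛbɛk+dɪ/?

The data show regressive place assimilation: /ʈ/ → [q] before /χ/; /ʈ/ → [k] before /g/; /ɢ/ → [g] before /k/. In each pair only place changes, matching the following consonant, while manner and voice stay constant.
The rule targets /k/ (voiceless velar stop), which sits before the trigger /d/ (alveolar).
A voiceless alveolar stop is [t], so the surface segment is [t].

[xɛbɛtdɪ]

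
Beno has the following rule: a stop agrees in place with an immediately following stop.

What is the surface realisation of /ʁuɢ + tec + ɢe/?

/ɢ/ is a voiced uvular stop. The following trigger /t/ is alveolar, so /ɢ/ must become alveolar as well.
The voiced alveolar stop is [d], so /ɢ/ → [d].
At the second juncture, /c/ likewise becomes [q] adjacent to /ɢ/.

[ʁudteqɢe]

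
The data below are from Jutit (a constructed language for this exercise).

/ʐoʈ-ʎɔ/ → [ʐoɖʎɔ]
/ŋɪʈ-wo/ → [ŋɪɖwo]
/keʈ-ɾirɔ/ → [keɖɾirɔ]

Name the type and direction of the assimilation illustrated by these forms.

Comparing underlying and surface forms, /ʈ/ → [ɖ] is the alternation; the neighbouring /ʎ/ is constant.
/ʈ/ is voiceless while /ʎ/ is voiced; the output [ɖ] is voiced, matching the trigger — so the feature that spreads is voicing.
Place and manner are unchanged, so the assimilation is partial, not total.
The other alternating forms pattern the same way: /ʈ/ → [ɖ] before /w/ (voiceless → voiced, matching voiced); /ʈ/ → [ɖ] before /ɾ/ (voiceless → voiced, matching voiced) — only voicing changes, and always toward the following segment.
The trigger is the following segment, so the direction is regressive (anticipatory).

regressive voicing assimilation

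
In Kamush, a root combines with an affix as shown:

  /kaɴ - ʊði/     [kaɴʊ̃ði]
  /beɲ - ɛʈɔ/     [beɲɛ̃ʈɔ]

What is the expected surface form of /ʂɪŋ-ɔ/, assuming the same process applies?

[ʂɪŋɔ̃]

The data show progressive nasality assimilation (vowel nasalisation): /ʊ/ → [ʊ̃] after /ɴ/; /ɛ/ → [ɛ̃] after /ɲ/ — a vowel is nasalised by an immediately preceding nasal consonant.
The vowel /ɔ/ is adjacent to the preceding nasal /ŋ/, so it acquires [+nasal] and surfaces as [ɔ̃].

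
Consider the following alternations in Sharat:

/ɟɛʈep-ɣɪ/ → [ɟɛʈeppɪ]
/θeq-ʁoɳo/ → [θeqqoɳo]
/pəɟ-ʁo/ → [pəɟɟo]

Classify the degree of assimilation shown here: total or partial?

total assimilation

Comparing underlying and surface forms, /ɣ/ → [p] is the alternation; the neighbouring /p/ is constant.
The output [p] is identical to the trigger /p/ — every feature (place, manner, voicing) has been copied — so this is total assimilation.
The remaining alternations confirm this: /ʁ/ → [q] after /q/; /ʁ/ → [ɟ] after /ɟ/ — in each case the output is a copy of the preceding consonant.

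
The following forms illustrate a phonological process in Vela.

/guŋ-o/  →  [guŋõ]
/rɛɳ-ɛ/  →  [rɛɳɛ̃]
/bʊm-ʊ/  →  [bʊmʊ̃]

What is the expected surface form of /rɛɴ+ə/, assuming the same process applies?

The data show progressive nasality assimilation (vowel nasalisation): /o/ → [õ] after /ŋ/; /ɛ/ → [ɛ̃] after /ɳ/; /ʊ/ → [ʊ̃] after /m/ — a vowel is nasalised by an immediately preceding nasal consonant.
/ə/ sits next to the nasal /ɴ/ and is therefore nasalised to [ə̃].

[rɛɴə̃]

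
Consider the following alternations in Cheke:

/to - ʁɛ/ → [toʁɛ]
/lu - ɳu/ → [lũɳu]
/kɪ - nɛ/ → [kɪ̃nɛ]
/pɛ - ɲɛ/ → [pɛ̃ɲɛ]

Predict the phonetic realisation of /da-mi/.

The data show regressive nasality assimilation (vowel nasalisation): /u/ → [ũ] before /ɳ/; /ɪ/ → [ɪ̃] before /n/; /ɛ/ → [ɛ̃] before /ɲ/ — a vowel is nasalised by an immediately following nasal consonant.
No change occurs in [toʁɛ] because the vowel at the boundary is adjacent to an oral consonant, not a nasal (/o/ next to /ʁ/).
/a/ sits next to the nasal /m/ and is therefore nasalised to [ã].

[dãmi]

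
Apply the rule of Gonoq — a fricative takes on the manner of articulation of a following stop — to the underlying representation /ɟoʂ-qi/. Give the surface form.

The rule targets /ʂ/ (voiceless retroflex fricative), which sits before the trigger /q/ (stop).
A voiceless retroflex stop is [ʈ], so the surface segment is [ʈ].

[ɟoʈqi]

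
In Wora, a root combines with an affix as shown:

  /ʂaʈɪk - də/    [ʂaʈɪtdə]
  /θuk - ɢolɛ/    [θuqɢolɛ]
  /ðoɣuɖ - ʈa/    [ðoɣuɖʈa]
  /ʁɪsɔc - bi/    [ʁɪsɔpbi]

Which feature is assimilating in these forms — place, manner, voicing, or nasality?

place

Comparing underlying and surface forms, /k/ → [t] is the alternation; the neighbouring /d/ is constant.
The change velar → alveolar matches the place of the following /d/, identifying this as place assimilation.
The other alternating forms pattern the same way: /k/ → [q] before /ɢ/ (velar → uvular, matching uvular); /c/ → [p] before /b/ (palatal → bilabial, matching bilabial) — only place changes, and always toward the following segment.
No alternation appears in [ðoɣuɖʈa]: there the adjacent consonants already agree in place (/ɖ/ and /ʈ/ are both retroflex), so this form is consistent with the same rule.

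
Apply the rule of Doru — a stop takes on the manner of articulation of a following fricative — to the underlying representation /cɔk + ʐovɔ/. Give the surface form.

The rule targets /k/ (voiceless velar stop), which sits before the trigger /ʐ/ (fricative).
A voiceless velar fricative is [x], so the surface segment is [x].

[cɔxʐovɔ]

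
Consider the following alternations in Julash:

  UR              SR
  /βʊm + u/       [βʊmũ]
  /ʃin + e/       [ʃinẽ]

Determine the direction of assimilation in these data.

The vowel /u/ surfaces as nasalised [ũ] next to the preceding nasal /m/ — it has acquired the [+nasal] feature of its neighbour.
The other form shows the same pattern: /e/ → [ẽ] after /n/ — each time a vowel is nasalised next to a preceding nasal.
Because the conditioning nasal is to the left of the vowel that changes, the process is progressive (perseverative).

progressive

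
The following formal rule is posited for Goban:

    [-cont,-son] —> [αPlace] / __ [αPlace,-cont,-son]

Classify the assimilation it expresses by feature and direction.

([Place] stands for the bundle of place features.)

The shared variable α links the value of the place features (abbreviated [Place]) on the target to the same value on the neighbouring segment, so place is the feature that assimilates.
The conditioning segment sits to the right of the focus bar, meaning the trigger follows the segment that changes — regressive assimilation.

regressive place assimilation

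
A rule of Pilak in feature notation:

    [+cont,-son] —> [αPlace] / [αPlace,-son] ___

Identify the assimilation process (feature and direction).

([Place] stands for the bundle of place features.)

The rule copies the place features (abbreviated [Place]) from the environment onto the target, so the assimilating feature is place.
The conditioning segment sits to the left of the focus bar, meaning the trigger precedes the segment that changes — progressive assimilation.

progressive place assimilation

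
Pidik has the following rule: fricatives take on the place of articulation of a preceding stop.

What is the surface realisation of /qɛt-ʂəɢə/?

[qɛtsəɢə]

The rule targets /ʂ/ (voiceless retroflex fricative), which sits after the trigger /t/ (alveolar).
The voiceless alveolar fricative is [s], so /ʂ/ → [s].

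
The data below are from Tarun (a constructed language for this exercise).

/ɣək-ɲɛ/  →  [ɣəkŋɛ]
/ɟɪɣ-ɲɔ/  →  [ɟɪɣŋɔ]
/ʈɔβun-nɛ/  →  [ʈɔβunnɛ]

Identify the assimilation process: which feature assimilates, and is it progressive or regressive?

progressive place assimilation

Underlying /ɲ/ is realised as [ŋ] next to /k/; /k/ itself does not change.
The change palatal → velar matches the place of the preceding /k/, identifying this as place assimilation.
Manner and voice are unchanged, so the assimilation is partial, not total.
The other alternating form patterns the same way: /ɲ/ → [ŋ] after /ɣ/ (palatal → velar, matching velar) — only place changes, and always toward the preceding segment.
Nothing changes in [ʈɔβunnɛ]: there the adjacent consonants already agree in place (/n/ and /n/ are both alveolar), so this form is consistent with the same rule.
Since the segment that changes follows the conditioning segment, the assimilation is progressive.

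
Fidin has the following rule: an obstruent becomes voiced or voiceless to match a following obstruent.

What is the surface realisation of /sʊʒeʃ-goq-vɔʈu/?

/ʃ/ is a voiceless postalveolar fricative. The following trigger /g/ is voiced, so /ʃ/ must become voiced as well.
The voiced postalveolar fricative is [ʒ], so /ʃ/ → [ʒ].
The same rule applies at the second boundary: /q/ → [ɢ] next to /v/.

[sʊʒeʒgoɢvɔʈu]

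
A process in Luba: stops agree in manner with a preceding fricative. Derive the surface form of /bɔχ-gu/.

The rule targets /g/ (voiced velar stop), which sits after the trigger /χ/ (fricative).
The voiced velar fricative is [ɣ], so /g/ → [ɣ].

[bɔχɣu]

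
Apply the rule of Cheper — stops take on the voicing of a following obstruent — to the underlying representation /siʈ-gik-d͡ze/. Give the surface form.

[siɖgigd͡ze]

/ʈ/ is a voiceless retroflex stop. The following trigger /g/ is voiced, so /ʈ/ must become voiced as well.
The voiced retroflex stop is [ɖ], so /ʈ/ → [ɖ].
The same rule applies at the second boundary: /k/ → [g] next to /d͡z/.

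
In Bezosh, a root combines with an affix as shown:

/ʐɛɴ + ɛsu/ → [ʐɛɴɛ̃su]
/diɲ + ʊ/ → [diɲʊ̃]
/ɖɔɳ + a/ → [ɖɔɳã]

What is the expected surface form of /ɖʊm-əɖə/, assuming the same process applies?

[ɖʊmə̃ɖə]

The data show progressive nasality assimilation (vowel nasalisation): /ɛ/ → [ɛ̃] after /ɴ/; /ʊ/ → [ʊ̃] after /ɲ/; /a/ → [ã] after /ɳ/ — a vowel is nasalised by an immediately preceding nasal consonant.
The vowel /ə/ is adjacent to the preceding nasal /m/, so it acquires [+nasal] and surfaces as [ə̃].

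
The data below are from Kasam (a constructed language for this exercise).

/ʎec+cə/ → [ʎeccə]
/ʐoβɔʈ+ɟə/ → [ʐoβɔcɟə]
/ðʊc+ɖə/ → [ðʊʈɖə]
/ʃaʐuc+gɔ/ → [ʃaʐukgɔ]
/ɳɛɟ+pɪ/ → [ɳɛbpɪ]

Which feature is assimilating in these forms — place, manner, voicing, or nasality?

Underlying /ʈ/ is realised as [c] next to /ɟ/; /ɟ/ itself does not change.
The change retroflex → palatal matches the place of the following /ɟ/, identifying this as place assimilation.
Checking the remaining alternations: /c/ → [ʈ] before /ɖ/ (palatal → retroflex, matching retroflex); /c/ → [k] before /g/ (palatal → velar, matching velar); /ɟ/ → [b] before /p/ (palatal → bilabial, matching bilabial) — only place changes, and always toward the following segment.
Nothing changes in [ʎeccə]: there the adjacent consonants already agree in place (/c/ and /c/ are both palatal), so this form is consistent with the same rule.

place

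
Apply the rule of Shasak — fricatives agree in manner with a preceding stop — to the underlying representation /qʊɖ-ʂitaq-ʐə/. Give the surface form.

[qʊɖʈitaqɖə]

/ʂ/ is a voiceless retroflex fricative. The preceding trigger /ɖ/ is a stop, so /ʂ/ must become a stop as well.
A voiceless retroflex stop is [ʈ], so the surface segment is [ʈ].
The same rule applies at the second boundary: /ʐ/ → [ɖ] next to /q/.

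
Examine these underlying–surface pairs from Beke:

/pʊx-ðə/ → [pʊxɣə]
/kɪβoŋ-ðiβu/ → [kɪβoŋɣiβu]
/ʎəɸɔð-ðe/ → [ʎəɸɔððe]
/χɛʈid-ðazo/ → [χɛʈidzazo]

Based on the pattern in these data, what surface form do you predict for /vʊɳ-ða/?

The data show progressive place assimilation: /ð/ → [ɣ] after /x/; /ð/ → [ɣ] after /ŋ/; /ð/ → [z] after /d/. In each pair only place changes, matching the preceding consonant, while manner and voice stay constant.
Nothing changes in [ʎəɸɔððe]: there the adjacent consonants already agree in place (/ð/ and /ð/ are both dental), so this form is consistent with the same rule.
/ð/ is a voiced dental fricative. The preceding trigger /ɳ/ is retroflex, so /ð/ must become retroflex as well.
The voiced retroflex fricative is [ʐ], so /ð/ → [ʐ].

[vʊɳʐa]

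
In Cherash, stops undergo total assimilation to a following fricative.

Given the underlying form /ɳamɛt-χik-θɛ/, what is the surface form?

/t/ is the segment targeted by the rule; it sits immediately before /χ/, so it assimilates completely and surfaces as [χ].
At the second juncture, /k/ likewise becomes [θ] adjacent to /θ/.

[ɳamɛχχiθθɛ]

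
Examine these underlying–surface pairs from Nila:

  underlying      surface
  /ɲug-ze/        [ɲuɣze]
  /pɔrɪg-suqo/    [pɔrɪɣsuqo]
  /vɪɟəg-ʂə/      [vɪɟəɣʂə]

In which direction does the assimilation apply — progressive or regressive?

Underlying /g/ is realised as [ɣ] next to /z/; /z/ itself does not change.
/g/ is a stop while /z/ is a fricative; the output [ɣ] is a fricative, matching the trigger — so the feature that spreads is manner.
The same holds elsewhere in the data: /g/ → [ɣ] before /s/ (stop → fricative, matching a fricative); /g/ → [ɣ] before /ʂ/ (stop → fricative, matching a fricative) — only manner changes, and always toward the following segment.
The trigger is the following segment, so the direction is regressive (anticipatory).

regressive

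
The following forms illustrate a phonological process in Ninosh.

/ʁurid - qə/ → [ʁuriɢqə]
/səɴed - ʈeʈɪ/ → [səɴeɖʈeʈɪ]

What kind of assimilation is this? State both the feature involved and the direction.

regressive place assimilation

Comparing underlying and surface forms, /d/ → [ɢ] is the alternation; the neighbouring /q/ is constant.
The change alveolar → uvular matches the place of the following /q/, identifying this as place assimilation.
Manner and voice are unchanged, so the assimilation is partial, not total.
Checking the remaining alternation: /d/ → [ɖ] before /ʈ/ (alveolar → retroflex, matching retroflex) — only place changes, and always toward the following segment.
Since the segment that changes precedes the conditioning segment, the assimilation is regressive.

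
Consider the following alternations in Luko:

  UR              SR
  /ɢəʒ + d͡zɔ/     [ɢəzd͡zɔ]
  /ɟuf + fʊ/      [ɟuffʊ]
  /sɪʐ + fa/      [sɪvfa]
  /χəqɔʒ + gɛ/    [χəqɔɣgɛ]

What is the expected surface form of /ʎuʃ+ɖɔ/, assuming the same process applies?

The data show regressive place assimilation: /ʒ/ → [z] before /d͡z/; /ʐ/ → [v] before /f/; /ʒ/ → [ɣ] before /g/. In each pair only place changes, matching the following consonant, while manner and voice stay constant.
Nothing changes in [ɟuffʊ]: there the adjacent consonants already agree in place (/f/ and /f/ are both labiodental), so this form is consistent with the same rule.
The rule targets /ʃ/ (voiceless postalveolar fricative), which sits before the trigger /ɖ/ (retroflex).
The voiceless retroflex fricative is [ʂ], so /ʃ/ → [ʂ].

[ʎuʂɖɔ]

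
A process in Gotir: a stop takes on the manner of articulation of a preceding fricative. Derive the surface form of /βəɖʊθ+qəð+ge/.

[βəɖʊθχəðɣe]

The rule targets /q/ (voiceless uvular stop), which sits after the trigger /θ/ (fricative).
Changing only its manner to fricative gives [χ] — the voiceless uvular fricative.
The same rule applies at the second boundary: /g/ → [ɣ] next to /ð/.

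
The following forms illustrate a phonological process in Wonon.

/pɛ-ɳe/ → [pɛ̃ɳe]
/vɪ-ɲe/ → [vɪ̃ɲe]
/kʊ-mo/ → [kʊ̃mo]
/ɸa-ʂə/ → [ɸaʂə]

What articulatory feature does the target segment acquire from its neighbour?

The vowel /ɛ/ surfaces as nasalised [ɛ̃] next to the following nasal /ɳ/ — it has acquired the [+nasal] feature of its neighbour.
Likewise in the remaining data: /ɪ/ → [ɪ̃] before /ɲ/; /ʊ/ → [ʊ̃] before /m/ — each time a vowel is nasalised next to a following nasal.
No change occurs in [ɸaʂə] because the vowel at the boundary is adjacent to an oral consonant, not a nasal (/a/ next to /ʂ/).

nasality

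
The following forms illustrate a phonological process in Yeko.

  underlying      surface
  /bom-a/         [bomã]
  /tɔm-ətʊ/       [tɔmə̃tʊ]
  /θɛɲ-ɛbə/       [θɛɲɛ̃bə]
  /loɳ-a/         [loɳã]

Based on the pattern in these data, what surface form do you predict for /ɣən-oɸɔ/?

The data show progressive nasality assimilation (vowel nasalisation): /a/ → [ã] after /m/; /ə/ → [ə̃] after /m/; /ɛ/ → [ɛ̃] after /ɲ/; /a/ → [ã] after /ɳ/ — a vowel is nasalised by an immediately preceding nasal consonant.
The vowel /o/ is adjacent to the preceding nasal /n/, so it acquires [+nasal] and surfaces as [õ].

[ɣənõɸɔ]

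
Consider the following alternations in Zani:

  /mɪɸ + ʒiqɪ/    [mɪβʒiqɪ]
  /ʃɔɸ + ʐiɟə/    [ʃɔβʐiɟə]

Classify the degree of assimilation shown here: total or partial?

partial assimilation

The segment that alternates is /ɸ/, which surfaces as [β] when adjacent to /ʒ/.
/ɸ/ is voiceless while /ʒ/ is voiced; the output [β] is voiced, matching the trigger — so the feature that spreads is voicing.
Place and manner are unchanged, so the assimilation is partial, not total.
The same holds elsewhere in the data: /ɸ/ → [β] before /ʐ/ (voiceless → voiced, matching voiced) — only voicing changes, and always toward the following segment.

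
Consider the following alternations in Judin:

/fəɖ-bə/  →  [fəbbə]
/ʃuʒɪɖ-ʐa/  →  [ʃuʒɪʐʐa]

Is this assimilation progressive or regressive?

regressive

Underlying /ɖ/ is realised as [b] next to /b/; /b/ itself does not change.
The output [b] is identical to the trigger /b/ — every feature (place, manner, voicing) has been copied — so this is total assimilation.
The other form behaves the same way: /ɖ/ → [ʐ] before /ʐ/ — in each case the output is a copy of the following consonant.
Since the segment that changes precedes the conditioning segment, the assimilation is regressive.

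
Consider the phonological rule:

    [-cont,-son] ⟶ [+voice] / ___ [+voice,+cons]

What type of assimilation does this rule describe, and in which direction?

The structural change is [+voice], and the conditioning segment [+voice,+cons] (a voiced consonant) is itself voiced, so the target comes to share the voicing of its neighbour — voicing assimilation.
Since the environment is written after the underscore, the trigger follows the target; the direction is regressive.

regressive voicing assimilation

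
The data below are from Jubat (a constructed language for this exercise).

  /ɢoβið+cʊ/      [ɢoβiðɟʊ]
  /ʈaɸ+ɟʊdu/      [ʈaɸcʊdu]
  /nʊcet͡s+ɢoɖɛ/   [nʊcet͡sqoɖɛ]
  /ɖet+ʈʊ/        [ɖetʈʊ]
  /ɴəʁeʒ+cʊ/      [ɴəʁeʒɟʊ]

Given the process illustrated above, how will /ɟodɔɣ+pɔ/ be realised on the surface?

[ɟodɔɣbɔ]

The data show progressive voicing assimilation: /c/ → [ɟ] after /ð/; /ɟ/ → [c] after /ɸ/; /ɢ/ → [q] after /t͡s/; /c/ → [ɟ] after /ʒ/. In each pair only voicing changes, matching the preceding consonant, while place and manner stay constant.
No alternation appears in [ɖetʈʊ]: there the adjacent consonants already agree in voicing (/ʈ/ and /t/ are both voiceless), so this form is consistent with the same rule.
The rule targets /p/ (voiceless bilabial stop), which sits after the trigger /ɣ/ (voiced).
A voiced bilabial stop is [b], so the surface segment is [b].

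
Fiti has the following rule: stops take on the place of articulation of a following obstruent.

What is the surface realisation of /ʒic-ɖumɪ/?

The rule targets /c/ (voiceless palatal stop), which sits before the trigger /ɖ/ (retroflex).
A voiceless retroflex stop is [ʈ], so the surface segment is [ʈ].

[ʒiʈɖumɪ]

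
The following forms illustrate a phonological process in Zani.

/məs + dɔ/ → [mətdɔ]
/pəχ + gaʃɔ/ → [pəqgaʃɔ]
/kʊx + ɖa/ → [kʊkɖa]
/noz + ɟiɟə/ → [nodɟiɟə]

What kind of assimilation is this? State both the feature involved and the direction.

regressive manner assimilation

Underlying /s/ is realised as [t] next to /d/; /d/ itself does not change.
/s/ is a fricative while /d/ is a stop; the output [t] is a stop, matching the trigger — so the feature that spreads is manner.
Place and voice are unchanged, so the assimilation is partial, not total.
The other alternating forms pattern the same way: /χ/ → [q] before /g/ (fricative → stop, matching a stop); /x/ → [k] before /ɖ/ (fricative → stop, matching a stop); /z/ → [d] before /ɟ/ (fricative → stop, matching a stop) — only manner changes, and always toward the following segment.
The trigger is the following segment, so the direction is regressive (anticipatory).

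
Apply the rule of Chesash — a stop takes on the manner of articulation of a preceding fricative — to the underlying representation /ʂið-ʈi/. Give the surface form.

[ʂiðʂi]

The rule targets /ʈ/ (voiceless retroflex stop), which sits after the trigger /ð/ (fricative).
Changing only its manner to fricative gives [ʂ] — the voiceless retroflex fricative.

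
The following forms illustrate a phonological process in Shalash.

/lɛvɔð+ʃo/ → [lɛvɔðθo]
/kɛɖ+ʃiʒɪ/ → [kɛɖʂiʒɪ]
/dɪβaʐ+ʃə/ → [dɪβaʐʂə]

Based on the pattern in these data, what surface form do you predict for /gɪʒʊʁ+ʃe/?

The data show progressive place assimilation: /ʃ/ → [θ] after /ð/; /ʃ/ → [ʂ] after /ɖ/; /ʃ/ → [ʂ] after /ʐ/. In each pair only place changes, matching the preceding consonant, while manner and voice stay constant.
The rule targets /ʃ/ (voiceless postalveolar fricative), which sits after the trigger /ʁ/ (uvular).
Changing only its place to uvular gives [χ] — the voiceless uvular fricative.

[gɪʒʊʁχe]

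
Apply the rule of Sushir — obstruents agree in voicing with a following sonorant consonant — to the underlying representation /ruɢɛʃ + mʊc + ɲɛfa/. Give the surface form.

[ruɢɛʒmʊɟɲɛfa]

The rule targets /ʃ/ (voiceless postalveolar fricative), which sits before the trigger /m/ (voiced).
A voiced postalveolar fricative is [ʒ], so the surface segment is [ʒ].
At the second juncture, /c/ likewise becomes [ɟ] adjacent to /ɲ/.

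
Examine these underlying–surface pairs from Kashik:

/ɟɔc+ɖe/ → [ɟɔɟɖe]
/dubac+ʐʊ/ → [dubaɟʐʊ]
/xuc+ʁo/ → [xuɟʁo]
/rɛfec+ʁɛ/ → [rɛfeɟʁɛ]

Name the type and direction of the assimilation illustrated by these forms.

regressive voicing assimilation

Underlying /c/ is realised as [ɟ] next to /ɖ/; /ɖ/ itself does not change.
The change voiceless → voiced matches the voicing of the following /ɖ/, identifying this as voicing assimilation.
Place and manner are unchanged, so the assimilation is partial, not total.
The other alternating forms pattern the same way: /c/ → [ɟ] before /ʐ/ (voiceless → voiced, matching voiced); /c/ → [ɟ] before /ʁ/ (voiceless → voiced, matching voiced) — only voicing changes, and always toward the following segment.
Since the segment that changes precedes the conditioning segment, the assimilation is regressive.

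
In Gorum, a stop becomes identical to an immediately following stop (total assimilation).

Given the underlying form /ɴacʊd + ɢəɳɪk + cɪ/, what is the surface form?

/d/ is the segment targeted by the rule; it sits immediately before /ɢ/, so it assimilates completely and surfaces as [ɢ].
The same rule applies at the second boundary: /k/ → [c] next to /c/.

[ɴacʊɢɢəɳɪccɪ]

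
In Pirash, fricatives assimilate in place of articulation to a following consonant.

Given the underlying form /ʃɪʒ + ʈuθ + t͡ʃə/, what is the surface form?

/ʒ/ is a voiced postalveolar fricative. The following trigger /ʈ/ is retroflex, so /ʒ/ must become retroflex as well.
A voiced retroflex fricative is [ʐ], so the surface segment is [ʐ].
At the second juncture, /θ/ likewise becomes [ʃ] adjacent to /t͡ʃ/.

[ʃɪʐʈuʃt͡ʃə]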